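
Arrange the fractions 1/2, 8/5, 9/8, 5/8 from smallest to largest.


Convert to decimal for comparison:
  1/2 = 0.5
  8/5 = 1.6
  9/8 = 1.125
  5/8 = 0.625
Decimals in increasing order: 0.5 < 0.625 < 1.125 < 1.6
Writing each back as its fraction gives the sorted order.
Final answer: 1/2, 5/8, 9/8, 8/5


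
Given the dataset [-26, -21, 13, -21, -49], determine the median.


First, sort the list: [-49, -26, -21, -21, 13]
The list has 5 elements (odd count).
The middle index is 2 (0-based), and the element there is -21.
Final answer: -21


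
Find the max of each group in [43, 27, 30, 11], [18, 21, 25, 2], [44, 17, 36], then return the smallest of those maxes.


Find max of each group:
  Group 1: [43, 27, 30, 11] -> max = 43
  Group 2: [18, 21, 25, 2] -> max = 25
  Group 3: [44, 17, 36] -> max = 44
Maxes: [43, 25, 44]
Minimum of maxes = 25
Final answer: 25


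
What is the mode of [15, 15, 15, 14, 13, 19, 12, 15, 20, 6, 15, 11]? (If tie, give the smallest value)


Count the frequency of each value:
  6 appears 1 time(s)
  11 appears 1 time(s)
  12 appears 1 time(s)
  13 appears 1 time(s)
  14 appears 1 time(s)
  15 appears 5 time(s)
  19 appears 1 time(s)
  20 appears 1 time(s)
Maximum frequency is 5.
Only 15 reaches that frequency, so it is the mode.
Final answer: 15


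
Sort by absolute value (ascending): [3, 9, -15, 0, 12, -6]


Compute absolute values:
  |3| = 3
  |9| = 9
  |-15| = 15
  |0| = 0
  |12| = 12
  |-6| = 6
Absolute values in increasing order: 0 < 3 < 6 < 9 < 12 < 15
Listing the original numbers in that order gives the answer.
Final answer: [0, 3, -6, 9, 12, -15]


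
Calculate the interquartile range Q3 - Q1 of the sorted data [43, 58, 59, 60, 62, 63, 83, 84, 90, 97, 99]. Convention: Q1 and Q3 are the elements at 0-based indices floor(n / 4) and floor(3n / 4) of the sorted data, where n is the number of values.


The data has n = 11 elements.
Q1 index = floor(11 / 4) = floor(2.75) = 2; Q3 index = floor(3 * 11 / 4) = floor(8.25) = 8
Q1 = element at index 2 = 59
Q3 = element at index 8 = 90
IQR = 90 - 59 = 31
Final answer: 31


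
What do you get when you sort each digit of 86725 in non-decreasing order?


The number 86725 has digits: 8, 6, 7, 2, 5
Sorted: 2, 5, 6, 7, 8
Joining the sorted digits gives the result.
Final answer: 25678


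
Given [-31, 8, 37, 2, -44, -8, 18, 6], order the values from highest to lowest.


Original list: [-31, 8, 37, 2, -44, -8, 18, 6]
Repeatedly take the largest remaining element:
  Remaining [-31, 8, 37, 2, -44, -8, 18, 6] -> largest is 37
  Remaining [-31, 8, 2, -44, -8, 18, 6] -> largest is 18
  Remaining [-31, 8, 2, -44, -8, 6] -> largest is 8
  Remaining [-31, 2, -44, -8, 6] -> largest is 6
  Remaining [-31, 2, -44, -8] -> largest is 2
  Remaining [-31, -44, -8] -> largest is -8
  Remaining [-31, -44] -> largest is -31
  Remaining [-44] -> largest is -44
Collecting the picks in order gives the descending list.
Final answer: [37, 18, 8, 6, 2, -8, -31, -44]


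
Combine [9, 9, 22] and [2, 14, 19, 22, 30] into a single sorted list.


List A: [9, 9, 22]
List B: [2, 14, 19, 22, 30]
Repeatedly compare the front elements and take the smaller:
  9 vs 2 -> take 2
  9 vs 14 -> take 9
  9 vs 14 -> take 9
  22 vs 14 -> take 14
  22 vs 19 -> take 19
  22 vs 22 -> take 22
  A is exhausted; append the rest of B: [22, 30]
Final answer: [2, 9, 9, 14, 19, 22, 22, 30]


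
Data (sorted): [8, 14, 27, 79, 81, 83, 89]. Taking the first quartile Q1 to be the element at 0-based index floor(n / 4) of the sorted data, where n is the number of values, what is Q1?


The list has n = 7 elements.
Q1 index = floor(7 / 4) = floor(1.75) = 1
Counting from index 0 in the sorted data, the element at index 1 is 14.
Final answer: 14


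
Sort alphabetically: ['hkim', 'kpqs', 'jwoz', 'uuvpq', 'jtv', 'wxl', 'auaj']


Compare strings character by character (the first differing letter decides):
  'auaj' < 'hkim' since 'a' < 'h' at position 1
  'hkim' < 'jtv' since 'h' < 'j' at position 1
  'jtv' < 'jwoz' since 't' < 'w' at position 2
  'jwoz' < 'kpqs' since 'j' < 'k' at position 1
  'kpqs' < 'uuvpq' since 'k' < 'u' at position 1
  'uuvpq' < 'wxl' since 'u' < 'w' at position 1
Chaining these comparisons gives the alphabetical order.
Final answer: ['auaj', 'hkim', 'jtv', 'jwoz', 'kpqs', 'uuvpq', 'wxl']


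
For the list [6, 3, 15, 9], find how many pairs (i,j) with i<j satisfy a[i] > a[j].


For each element, count the later elements that are smaller than it:
  6 (index 0): smaller elements after it = [3] -> 1
  3 (index 1): smaller elements after it = [] -> 0
  15 (index 2): smaller elements after it = [9] -> 1
Total inversions = 1 + 0 + 1 = 2
Final answer: 2


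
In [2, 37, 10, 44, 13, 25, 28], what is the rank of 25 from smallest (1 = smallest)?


Sort ascending: [2, 10, 13, 25, 28, 37, 44]
Find 25 in the sorted list.
25 is at position 4 (1-indexed).
Final answer: 4


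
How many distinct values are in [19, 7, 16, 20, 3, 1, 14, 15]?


List all unique values:
Distinct values: [1, 3, 7, 14, 15, 16, 19, 20]
Count = 8
Final answer: 8


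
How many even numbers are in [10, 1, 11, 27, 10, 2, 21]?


Check each element:
  10 is even
  1 is odd
  11 is odd
  27 is odd
  10 is even
  2 is even
  21 is odd
Evens: [10, 10, 2]
Count of evens = 3
Final answer: 3


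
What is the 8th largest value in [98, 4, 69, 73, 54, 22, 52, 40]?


Sort descending: [98, 73, 69, 54, 52, 40, 22, 4]
The 8th element (1-indexed) is at index 7.
Value = 4
Final answer: 4


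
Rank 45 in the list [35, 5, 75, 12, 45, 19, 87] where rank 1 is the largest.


Sort descending: [87, 75, 45, 35, 19, 12, 5]
Find 45 in the sorted list.
45 is at position 3.
Final answer: 3


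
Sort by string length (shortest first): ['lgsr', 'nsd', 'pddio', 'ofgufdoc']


Compute lengths:
  'lgsr' has length 4
  'nsd' has length 3
  'pddio' has length 5
  'ofgufdoc' has length 8
Lengths in increasing order: 3 < 4 < 5 < 8
Listing the words in that order gives the answer.
Final answer: ['nsd', 'lgsr', 'pddio', 'ofgufdoc']


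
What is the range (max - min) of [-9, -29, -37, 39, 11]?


Maximum value: 39
Minimum value: -37
Range = 39 - (-37) = 76
Final answer: 76


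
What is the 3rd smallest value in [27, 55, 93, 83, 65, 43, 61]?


Sort ascending: [27, 43, 55, 61, 65, 83, 93]
The 3rd element (1-indexed) is at index 2.
Value = 55
Final answer: 55


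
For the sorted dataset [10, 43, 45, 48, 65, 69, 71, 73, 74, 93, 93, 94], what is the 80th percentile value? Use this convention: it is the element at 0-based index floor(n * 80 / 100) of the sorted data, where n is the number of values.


The dataset has n = 12 elements.
Index = floor(12 * 80 / 100) = floor(960 / 100) = floor(9.6) = 9
Counting from index 0 in the sorted data, the element at index 9 is 93.
Final answer: 93


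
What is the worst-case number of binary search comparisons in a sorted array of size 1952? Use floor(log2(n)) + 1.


Binary search halves the search space each step.
Maximum comparisons = floor(log2(1952)) + 1
log2(1952) = 10.9307
floor(log2(1952)) = 10, so 10 + 1 = 11
Final answer: 11


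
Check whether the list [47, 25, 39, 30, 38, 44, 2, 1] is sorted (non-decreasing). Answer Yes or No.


Check consecutive pairs:
  47 <= 25? False
  25 <= 39? True
  39 <= 30? False
  30 <= 38? True
  38 <= 44? True
  44 <= 2? False
  2 <= 1? False
4 consecutive pair(s) are out of order, so the list is not sorted.
Final answer: No


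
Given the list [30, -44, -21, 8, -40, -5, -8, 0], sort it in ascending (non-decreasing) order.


Original list: [30, -44, -21, 8, -40, -5, -8, 0]
Repeatedly take the smallest remaining element:
  Remaining [30, -44, -21, 8, -40, -5, -8, 0] -> smallest is -44
  Remaining [30, -21, 8, -40, -5, -8, 0] -> smallest is -40
  Remaining [30, -21, 8, -5, -8, 0] -> smallest is -21
  Remaining [30, 8, -5, -8, 0] -> smallest is -8
  Remaining [30, 8, -5, 0] -> smallest is -5
  Remaining [30, 8, 0] -> smallest is 0
  Remaining [30, 8] -> smallest is 8
  Remaining [30] -> smallest is 30
Collecting the picks in order gives the sorted list.
Final answer: [-44, -40, -21, -8, -5, 0, 8, 30]


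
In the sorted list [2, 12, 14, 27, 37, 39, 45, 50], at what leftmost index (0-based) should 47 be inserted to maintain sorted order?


List is sorted: [2, 12, 14, 27, 37, 39, 45, 50]
We need the leftmost position where 47 can be inserted, i.e. the first index whose element is >= 47 (or the end of the list if none is).
Binary search with low=0, high=8 (0-based indices):
  low=0, high=8, mid=4: a[4]=37 < 47, so low = 5
  low=5, high=8, mid=6: a[6]=45 < 47, so low = 7
  low=7, high=8, mid=7: a[7]=50 >= 47, so high = 7
Now low = high = 7, so the insertion index is 7.
Final answer: 7


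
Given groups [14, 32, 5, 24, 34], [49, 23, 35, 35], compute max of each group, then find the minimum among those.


Find max of each group:
  Group 1: [14, 32, 5, 24, 34] -> max = 34
  Group 2: [49, 23, 35, 35] -> max = 49
Maxes: [34, 49]
Minimum of maxes = 34
Final answer: 34


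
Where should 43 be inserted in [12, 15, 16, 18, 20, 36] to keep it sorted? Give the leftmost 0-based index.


List is sorted: [12, 15, 16, 18, 20, 36]
We need the leftmost position where 43 can be inserted, i.e. the first index whose element is >= 43 (or the end of the list if none is).
Binary search with low=0, high=6 (0-based indices):
  low=0, high=6, mid=3: a[3]=18 < 43, so low = 4
  low=4, high=6, mid=5: a[5]=36 < 43, so low = 6
Now low = high = 6, so the insertion index is 6.
Final answer: 6


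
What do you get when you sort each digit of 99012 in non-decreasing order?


The number 99012 has digits: 9, 9, 0, 1, 2
Sorted: 0, 1, 2, 9, 9
Joining the sorted digits gives the result.
Final answer: 01299


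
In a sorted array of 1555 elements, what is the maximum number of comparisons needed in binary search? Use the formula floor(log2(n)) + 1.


Binary search halves the search space each step.
Maximum comparisons = floor(log2(1555)) + 1
log2(1555) = 10.6027
floor(log2(1555)) = 10, so 10 + 1 = 11
Final answer: 11


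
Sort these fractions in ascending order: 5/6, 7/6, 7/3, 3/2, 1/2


Convert to decimal for comparison:
  5/6 = 0.8333
  7/6 = 1.1667
  7/3 = 2.3333
  3/2 = 1.5
  1/2 = 0.5
Decimals in increasing order: 0.5 < 0.8333 < 1.1667 < 1.5 < 2.3333
Writing each back as its fraction gives the sorted order.
Final answer: 1/2, 5/6, 7/6, 3/2, 7/3


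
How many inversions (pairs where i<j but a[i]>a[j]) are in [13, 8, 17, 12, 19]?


For each element, count the later elements that are smaller than it:
  13 (index 0): smaller elements after it = [8, 12] -> 2
  8 (index 1): smaller elements after it = [] -> 0
  17 (index 2): smaller elements after it = [12] -> 1
  12 (index 3): smaller elements after it = [] -> 0
Total inversions = 2 + 0 + 1 + 0 = 3
Final answer: 3


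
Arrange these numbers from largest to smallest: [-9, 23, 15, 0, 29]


Original list: [-9, 23, 15, 0, 29]
Repeatedly take the largest remaining element:
  Remaining [-9, 23, 15, 0, 29] -> largest is 29
  Remaining [-9, 23, 15, 0] -> largest is 23
  Remaining [-9, 15, 0] -> largest is 15
  Remaining [-9, 0] -> largest is 0
  Remaining [-9] -> largest is -9
Collecting the picks in order gives the descending list.
Final answer: [29, 23, 15, 0, -9]


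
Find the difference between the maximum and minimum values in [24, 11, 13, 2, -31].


Maximum value: 24
Minimum value: -31
Range = 24 - (-31) = 55
Final answer: 55


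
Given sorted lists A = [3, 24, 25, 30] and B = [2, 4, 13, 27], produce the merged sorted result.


List A: [3, 24, 25, 30]
List B: [2, 4, 13, 27]
Repeatedly compare the front elements and take the smaller:
  3 vs 2 -> take 2
  3 vs 4 -> take 3
  24 vs 4 -> take 4
  24 vs 13 -> take 13
  24 vs 27 -> take 24
  25 vs 27 -> take 25
  30 vs 27 -> take 27
  B is exhausted; append the rest of A: [30]
Final answer: [2, 3, 4, 13, 24, 25, 27, 30]


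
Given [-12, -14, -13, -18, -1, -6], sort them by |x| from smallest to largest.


Compute absolute values:
  |-12| = 12
  |-14| = 14
  |-13| = 13
  |-18| = 18
  |-1| = 1
  |-6| = 6
Absolute values in increasing order: 1 < 6 < 12 < 13 < 14 < 18
Listing the original numbers in that order gives the answer.
Final answer: [-1, -6, -12, -13, -14, -18]


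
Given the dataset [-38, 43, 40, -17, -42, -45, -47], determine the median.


First, sort the list: [-47, -45, -42, -38, -17, 40, 43]
The list has 7 elements (odd count).
The middle index is 3 (0-based), and the element there is -38.
Final answer: -38


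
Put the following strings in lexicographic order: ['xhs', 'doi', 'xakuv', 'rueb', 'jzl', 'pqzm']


Compare strings character by character (the first differing letter decides):
  'doi' < 'jzl' since 'd' < 'j' at position 1
  'jzl' < 'pqzm' since 'j' < 'p' at position 1
  'pqzm' < 'rueb' since 'p' < 'r' at position 1
  'rueb' < 'xakuv' since 'r' < 'x' at position 1
  'xakuv' < 'xhs' since 'a' < 'h' at position 2
Chaining these comparisons gives the alphabetical order.
Final answer: ['doi', 'jzl', 'pqzm', 'rueb', 'xakuv', 'xhs']


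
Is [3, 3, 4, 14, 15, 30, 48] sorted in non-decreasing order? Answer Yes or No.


Check consecutive pairs:
  3 <= 3? True
  3 <= 4? True
  4 <= 14? True
  14 <= 15? True
  15 <= 30? True
  30 <= 48? True
Every consecutive pair is in order, so the list is non-decreasing.
Final answer: Yes


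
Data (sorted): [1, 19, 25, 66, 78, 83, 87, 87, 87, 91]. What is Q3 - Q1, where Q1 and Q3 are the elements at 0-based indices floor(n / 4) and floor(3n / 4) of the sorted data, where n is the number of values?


The data has n = 10 elements.
Q1 index = floor(10 / 4) = floor(2.5) = 2; Q3 index = floor(3 * 10 / 4) = floor(7.5) = 7
Q1 = element at index 2 = 25
Q3 = element at index 7 = 87
IQR = 87 - 25 = 62
Final answer: 62


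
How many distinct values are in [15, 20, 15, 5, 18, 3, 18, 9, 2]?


List all unique values:
Distinct values: [2, 3, 5, 9, 15, 18, 20]
Count = 7
Final answer: 7


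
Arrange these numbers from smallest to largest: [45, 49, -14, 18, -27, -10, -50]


Original list: [45, 49, -14, 18, -27, -10, -50]
Repeatedly take the smallest remaining element:
  Remaining [45, 49, -14, 18, -27, -10, -50] -> smallest is -50
  Remaining [45, 49, -14, 18, -27, -10] -> smallest is -27
  Remaining [45, 49, -14, 18, -10] -> smallest is -14
  Remaining [45, 49, 18, -10] -> smallest is -10
  Remaining [45, 49, 18] -> smallest is 18
  Remaining [45, 49] -> smallest is 45
  Remaining [49] -> smallest is 49
Collecting the picks in order gives the sorted list.
Final answer: [-50, -27, -14, -10, 18, 45, 49]


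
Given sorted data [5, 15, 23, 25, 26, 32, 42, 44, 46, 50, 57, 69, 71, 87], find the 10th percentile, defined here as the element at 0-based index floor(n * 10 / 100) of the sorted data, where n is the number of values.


The dataset has n = 14 elements.
Index = floor(14 * 10 / 100) = floor(140 / 100) = floor(1.4) = 1
Counting from index 0 in the sorted data, the element at index 1 is 15.
Final answer: 15


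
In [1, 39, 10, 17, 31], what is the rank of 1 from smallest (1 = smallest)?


Sort ascending: [1, 10, 17, 31, 39]
Find 1 in the sorted list.
1 is at position 1 (1-indexed).
Final answer: 1


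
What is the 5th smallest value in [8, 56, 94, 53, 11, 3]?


Sort ascending: [3, 8, 11, 53, 56, 94]
The 5th element (1-indexed) is at index 4.
Value = 56
Final answer: 56


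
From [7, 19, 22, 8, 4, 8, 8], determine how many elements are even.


Check each element:
  7 is odd
  19 is odd
  22 is even
  8 is even
  4 is even
  8 is even
  8 is even
Evens: [22, 8, 4, 8, 8]
Count of evens = 5
Final answer: 5


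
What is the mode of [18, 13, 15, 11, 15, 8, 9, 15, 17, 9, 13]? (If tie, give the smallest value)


Count the frequency of each value:
  8 appears 1 time(s)
  9 appears 2 time(s)
  11 appears 1 time(s)
  13 appears 2 time(s)
  15 appears 3 time(s)
  17 appears 1 time(s)
  18 appears 1 time(s)
Maximum frequency is 3.
Only 15 reaches that frequency, so it is the mode.
Final answer: 15


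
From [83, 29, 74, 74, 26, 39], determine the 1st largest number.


Sort descending: [83, 74, 74, 39, 29, 26]
The 1st element (1-indexed) is at index 0.
Value = 83
Final answer: 83


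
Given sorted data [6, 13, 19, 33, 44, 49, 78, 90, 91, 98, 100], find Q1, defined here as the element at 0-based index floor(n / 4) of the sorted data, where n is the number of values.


The list has n = 11 elements.
Q1 index = floor(11 / 4) = floor(2.75) = 2
Counting from index 0 in the sorted data, the element at index 2 is 19.
Final answer: 19


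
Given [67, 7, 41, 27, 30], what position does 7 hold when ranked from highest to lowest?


Sort descending: [67, 41, 30, 27, 7]
Find 7 in the sorted list.
7 is at position 5.
Final answer: 5


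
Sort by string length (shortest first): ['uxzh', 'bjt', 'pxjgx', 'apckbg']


Compute lengths:
  'uxzh' has length 4
  'bjt' has length 3
  'pxjgx' has length 5
  'apckbg' has length 6
Lengths in increasing order: 3 < 4 < 5 < 6
Listing the words in that order gives the answer.
Final answer: ['bjt', 'uxzh', 'pxjgx', 'apckbg']


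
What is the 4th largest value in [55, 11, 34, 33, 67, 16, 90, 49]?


Sort descending: [90, 67, 55, 49, 34, 33, 16, 11]
The 4th element (1-indexed) is at index 3.
Value = 49
Final answer: 49


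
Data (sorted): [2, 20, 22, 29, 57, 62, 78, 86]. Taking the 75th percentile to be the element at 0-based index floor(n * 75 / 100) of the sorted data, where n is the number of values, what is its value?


The dataset has n = 8 elements.
Index = floor(8 * 75 / 100) = floor(600 / 100) = floor(6) = 6
Counting from index 0 in the sorted data, the element at index 6 is 78.
Final answer: 78


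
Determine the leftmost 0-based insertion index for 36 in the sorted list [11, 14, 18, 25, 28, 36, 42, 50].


List is sorted: [11, 14, 18, 25, 28, 36, 42, 50]
We need the leftmost position where 36 can be inserted, i.e. the first index whose element is >= 36 (or the end of the list if none is).
Binary search with low=0, high=8 (0-based indices):
  low=0, high=8, mid=4: a[4]=28 < 36, so low = 5
  low=5, high=8, mid=6: a[6]=42 >= 36, so high = 6
  low=5, high=6, mid=5: a[5]=36 >= 36, so high = 5
Now low = high = 5, so the insertion index is 5.
Final answer: 5


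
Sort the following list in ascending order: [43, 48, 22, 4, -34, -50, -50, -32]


Original list: [43, 48, 22, 4, -34, -50, -50, -32]
Repeatedly take the smallest remaining element:
  Remaining [43, 48, 22, 4, -34, -50, -50, -32] -> smallest is -50
  Remaining [43, 48, 22, 4, -34, -50, -32] -> smallest is -50
  Remaining [43, 48, 22, 4, -34, -32] -> smallest is -34
  Remaining [43, 48, 22, 4, -32] -> smallest is -32
  Remaining [43, 48, 22, 4] -> smallest is 4
  Remaining [43, 48, 22] -> smallest is 22
  Remaining [43, 48] -> smallest is 43
  Remaining [48] -> smallest is 48
Collecting the picks in order gives the sorted list.
Final answer: [-50, -50, -34, -32, 4, 22, 43, 48]


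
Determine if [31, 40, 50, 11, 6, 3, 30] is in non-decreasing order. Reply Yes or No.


Check consecutive pairs:
  31 <= 40? True
  40 <= 50? True
  50 <= 11? False
  11 <= 6? False
  6 <= 3? False
  3 <= 30? True
3 consecutive pair(s) are out of order, so the list is not sorted.
Final answer: No


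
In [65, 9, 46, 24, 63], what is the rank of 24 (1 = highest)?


Sort descending: [65, 63, 46, 24, 9]
Find 24 in the sorted list.
24 is at position 4.
Final answer: 4


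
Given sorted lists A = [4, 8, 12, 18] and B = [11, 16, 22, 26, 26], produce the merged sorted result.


List A: [4, 8, 12, 18]
List B: [11, 16, 22, 26, 26]
Repeatedly compare the front elements and take the smaller:
  4 vs 11 -> take 4
  8 vs 11 -> take 8
  12 vs 11 -> take 11
  12 vs 16 -> take 12
  18 vs 16 -> take 16
  18 vs 22 -> take 18
  A is exhausted; append the rest of B: [22, 26, 26]
Final answer: [4, 8, 11, 12, 16, 18, 22, 26, 26]


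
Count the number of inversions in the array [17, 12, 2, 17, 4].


For each element, count the later elements that are smaller than it:
  17 (index 0): smaller elements after it = [12, 2, 4] -> 3
  12 (index 1): smaller elements after it = [2, 4] -> 2
  2 (index 2): smaller elements after it = [] -> 0
  17 (index 3): smaller elements after it = [4] -> 1
Total inversions = 3 + 2 + 0 + 1 = 6
Final answer: 6


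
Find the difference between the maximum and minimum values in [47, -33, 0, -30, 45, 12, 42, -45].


Maximum value: 47
Minimum value: -45
Range = 47 - (-45) = 92
Final answer: 92


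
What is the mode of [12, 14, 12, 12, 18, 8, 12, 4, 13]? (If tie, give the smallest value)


Count the frequency of each value:
  4 appears 1 time(s)
  8 appears 1 time(s)
  12 appears 4 time(s)
  13 appears 1 time(s)
  14 appears 1 time(s)
  18 appears 1 time(s)
Maximum frequency is 4.
Only 12 reaches that frequency, so it is the mode.
Final answer: 12


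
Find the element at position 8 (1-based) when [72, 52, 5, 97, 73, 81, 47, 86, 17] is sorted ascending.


Sort ascending: [5, 17, 47, 52, 72, 73, 81, 86, 97]
The 8th element (1-indexed) is at index 7.
Value = 86
Final answer: 86


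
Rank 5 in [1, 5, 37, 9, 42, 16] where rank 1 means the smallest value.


Sort ascending: [1, 5, 9, 16, 37, 42]
Find 5 in the sorted list.
5 is at position 2 (1-indexed).
Final answer: 2


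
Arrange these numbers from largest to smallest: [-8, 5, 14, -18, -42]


Original list: [-8, 5, 14, -18, -42]
Repeatedly take the largest remaining element:
  Remaining [-8, 5, 14, -18, -42] -> largest is 14
  Remaining [-8, 5, -18, -42] -> largest is 5
  Remaining [-8, -18, -42] -> largest is -8
  Remaining [-18, -42] -> largest is -18
  Remaining [-42] -> largest is -42
Collecting the picks in order gives the descending list.
Final answer: [14, 5, -8, -18, -42]


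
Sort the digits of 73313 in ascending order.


The number 73313 has digits: 7, 3, 3, 1, 3
Sorted: 1, 3, 3, 3, 7
Joining the sorted digits gives the result.
Final answer: 13337


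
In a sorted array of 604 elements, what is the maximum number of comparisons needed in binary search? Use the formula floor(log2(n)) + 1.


Binary search halves the search space each step.
Maximum comparisons = floor(log2(604)) + 1
log2(604) = 9.2384
floor(log2(604)) = 9, so 9 + 1 = 10
Final answer: 10


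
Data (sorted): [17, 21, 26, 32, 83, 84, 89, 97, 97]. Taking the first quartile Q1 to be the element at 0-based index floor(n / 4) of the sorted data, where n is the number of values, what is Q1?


The list has n = 9 elements.
Q1 index = floor(9 / 4) = floor(2.25) = 2
Counting from index 0 in the sorted data, the element at index 2 is 26.
Final answer: 26


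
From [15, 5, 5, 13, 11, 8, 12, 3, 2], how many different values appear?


List all unique values:
Distinct values: [2, 3, 5, 8, 11, 12, 13, 15]
Count = 8
Final answer: 8


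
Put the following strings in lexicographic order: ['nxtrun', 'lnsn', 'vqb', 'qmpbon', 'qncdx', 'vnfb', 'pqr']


Compare strings character by character (the first differing letter decides):
  'lnsn' < 'nxtrun' since 'l' < 'n' at position 1
  'nxtrun' < 'pqr' since 'n' < 'p' at position 1
  'pqr' < 'qmpbon' since 'p' < 'q' at position 1
  'qmpbon' < 'qncdx' since 'm' < 'n' at position 2
  'qncdx' < 'vnfb' since 'q' < 'v' at position 1
  'vnfb' < 'vqb' since 'n' < 'q' at position 2
Chaining these comparisons gives the alphabetical order.
Final answer: ['lnsn', 'nxtrun', 'pqr', 'qmpbon', 'qncdx', 'vnfb', 'vqb']


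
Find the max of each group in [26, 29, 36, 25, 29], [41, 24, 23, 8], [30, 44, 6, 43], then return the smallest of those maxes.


Find max of each group:
  Group 1: [26, 29, 36, 25, 29] -> max = 36
  Group 2: [41, 24, 23, 8] -> max = 41
  Group 3: [30, 44, 6, 43] -> max = 44
Maxes: [36, 41, 44]
Minimum of maxes = 36
Final answer: 36


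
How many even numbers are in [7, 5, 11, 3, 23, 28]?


Check each element:
  7 is odd
  5 is odd
  11 is odd
  3 is odd
  23 is odd
  28 is even
Evens: [28]
Count of evens = 1
Final answer: 1


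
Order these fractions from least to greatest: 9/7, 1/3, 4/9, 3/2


Convert to decimal for comparison:
  9/7 = 1.2857
  1/3 = 0.3333
  4/9 = 0.4444
  3/2 = 1.5
Decimals in increasing order: 0.3333 < 0.4444 < 1.2857 < 1.5
Writing each back as its fraction gives the sorted order.
Final answer: 1/3, 4/9, 9/7, 3/2


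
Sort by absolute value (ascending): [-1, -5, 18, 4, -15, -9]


Compute absolute values:
  |-1| = 1
  |-5| = 5
  |18| = 18
  |4| = 4
  |-15| = 15
  |-9| = 9
Absolute values in increasing order: 1 < 4 < 5 < 9 < 15 < 18
Listing the original numbers in that order gives the answer.
Final answer: [-1, 4, -5, -9, -15, 18]


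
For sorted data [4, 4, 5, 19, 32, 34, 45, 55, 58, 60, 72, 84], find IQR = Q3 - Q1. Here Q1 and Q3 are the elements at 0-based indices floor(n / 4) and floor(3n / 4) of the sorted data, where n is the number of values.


The data has n = 12 elements.
Q1 index = floor(12 / 4) = floor(3) = 3; Q3 index = floor(3 * 12 / 4) = floor(9) = 9
Q1 = element at index 3 = 19
Q3 = element at index 9 = 60
IQR = 60 - 19 = 41
Final answer: 41


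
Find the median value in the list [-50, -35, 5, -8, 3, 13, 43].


First, sort the list: [-50, -35, -8, 3, 5, 13, 43]
The list has 7 elements (odd count).
The middle index is 3 (0-based), and the element there is 3.
Final answer: 3


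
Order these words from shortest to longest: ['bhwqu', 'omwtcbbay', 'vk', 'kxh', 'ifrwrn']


Compute lengths:
  'bhwqu' has length 5
  'omwtcbbay' has length 9
  'vk' has length 2
  'kxh' has length 3
  'ifrwrn' has length 6
Lengths in increasing order: 2 < 3 < 5 < 6 < 9
Listing the words in that order gives the answer.
Final answer: ['vk', 'kxh', 'bhwqu', 'ifrwrn', 'omwtcbbay']


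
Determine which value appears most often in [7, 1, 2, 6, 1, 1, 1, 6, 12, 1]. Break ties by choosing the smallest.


Count the frequency of each value:
  1 appears 5 time(s)
  2 appears 1 time(s)
  6 appears 2 time(s)
  7 appears 1 time(s)
  12 appears 1 time(s)
Maximum frequency is 5.
Only 1 reaches that frequency, so it is the mode.
Final answer: 1


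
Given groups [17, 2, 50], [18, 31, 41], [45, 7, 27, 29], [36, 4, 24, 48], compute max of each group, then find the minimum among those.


Find max of each group:
  Group 1: [17, 2, 50] -> max = 50
  Group 2: [18, 31, 41] -> max = 41
  Group 3: [45, 7, 27, 29] -> max = 45
  Group 4: [36, 4, 24, 48] -> max = 48
Maxes: [50, 41, 45, 48]
Minimum of maxes = 41
Final answer: 41


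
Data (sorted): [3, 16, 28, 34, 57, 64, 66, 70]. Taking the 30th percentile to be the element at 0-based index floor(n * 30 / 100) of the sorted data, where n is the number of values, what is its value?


The dataset has n = 8 elements.
Index = floor(8 * 30 / 100) = floor(240 / 100) = floor(2.4) = 2
Counting from index 0 in the sorted data, the element at index 2 is 28.
Final answer: 28


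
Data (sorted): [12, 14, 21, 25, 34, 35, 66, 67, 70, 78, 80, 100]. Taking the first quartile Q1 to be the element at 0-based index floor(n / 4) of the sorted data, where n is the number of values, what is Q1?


The list has n = 12 elements.
Q1 index = floor(12 / 4) = floor(3) = 3
Counting from index 0 in the sorted data, the element at index 3 is 25.
Final answer: 25


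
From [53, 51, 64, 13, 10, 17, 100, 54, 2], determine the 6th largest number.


Sort descending: [100, 64, 54, 53, 51, 17, 13, 10, 2]
The 6th element (1-indexed) is at index 5.
Value = 17
Final answer: 17


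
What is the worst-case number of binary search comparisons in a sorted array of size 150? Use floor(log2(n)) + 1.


Binary search halves the search space each step.
Maximum comparisons = floor(log2(150)) + 1
log2(150) = 7.2288
floor(log2(150)) = 7, so 7 + 1 = 8
Final answer: 8


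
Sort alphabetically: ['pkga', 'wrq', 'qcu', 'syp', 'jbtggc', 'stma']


Compare strings character by character (the first differing letter decides):
  'jbtggc' < 'pkga' since 'j' < 'p' at position 1
  'pkga' < 'qcu' since 'p' < 'q' at position 1
  'qcu' < 'stma' since 'q' < 's' at position 1
  'stma' < 'syp' since 't' < 'y' at position 2
  'syp' < 'wrq' since 's' < 'w' at position 1
Chaining these comparisons gives the alphabetical order.
Final answer: ['jbtggc', 'pkga', 'qcu', 'stma', 'syp', 'wrq']


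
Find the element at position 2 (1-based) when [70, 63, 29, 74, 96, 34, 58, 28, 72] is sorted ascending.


Sort ascending: [28, 29, 34, 58, 63, 70, 72, 74, 96]
The 2nd element (1-indexed) is at index 1.
Value = 29
Final answer: 29


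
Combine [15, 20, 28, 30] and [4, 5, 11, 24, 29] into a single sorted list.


List A: [15, 20, 28, 30]
List B: [4, 5, 11, 24, 29]
Repeatedly compare the front elements and take the smaller:
  15 vs 4 -> take 4
  15 vs 5 -> take 5
  15 vs 11 -> take 11
  15 vs 24 -> take 15
  20 vs 24 -> take 20
  28 vs 24 -> take 24
  28 vs 29 -> take 28
  30 vs 29 -> take 29
  B is exhausted; append the rest of A: [30]
Final answer: [4, 5, 11, 15, 20, 24, 28, 29, 30]


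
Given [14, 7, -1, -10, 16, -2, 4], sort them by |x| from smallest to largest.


Compute absolute values:
  |14| = 14
  |7| = 7
  |-1| = 1
  |-10| = 10
  |16| = 16
  |-2| = 2
  |4| = 4
Absolute values in increasing order: 1 < 2 < 4 < 7 < 10 < 14 < 16
Listing the original numbers in that order gives the answer.
Final answer: [-1, -2, 4, 7, -10, 14, 16]


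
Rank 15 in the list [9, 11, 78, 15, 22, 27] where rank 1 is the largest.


Sort descending: [78, 27, 22, 15, 11, 9]
Find 15 in the sorted list.
15 is at position 4.
Final answer: 4


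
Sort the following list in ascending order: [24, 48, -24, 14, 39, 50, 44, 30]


Original list: [24, 48, -24, 14, 39, 50, 44, 30]
Repeatedly take the smallest remaining element:
  Remaining [24, 48, -24, 14, 39, 50, 44, 30] -> smallest is -24
  Remaining [24, 48, 14, 39, 50, 44, 30] -> smallest is 14
  Remaining [24, 48, 39, 50, 44, 30] -> smallest is 24
  Remaining [48, 39, 50, 44, 30] -> smallest is 30
  Remaining [48, 39, 50, 44] -> smallest is 39
  Remaining [48, 50, 44] -> smallest is 44
  Remaining [48, 50] -> smallest is 48
  Remaining [50] -> smallest is 50
Collecting the picks in order gives the sorted list.
Final answer: [-24, 14, 24, 30, 39, 44, 48, 50]


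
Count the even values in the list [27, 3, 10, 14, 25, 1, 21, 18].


Check each element:
  27 is odd
  3 is odd
  10 is even
  14 is even
  25 is odd
  1 is odd
  21 is odd
  18 is even
Evens: [10, 14, 18]
Count of evens = 3
Final answer: 3


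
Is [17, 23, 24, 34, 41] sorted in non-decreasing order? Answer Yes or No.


Check consecutive pairs:
  17 <= 23? True
  23 <= 24? True
  24 <= 34? True
  34 <= 41? True
Every consecutive pair is in order, so the list is non-decreasing.
Final answer: Yes


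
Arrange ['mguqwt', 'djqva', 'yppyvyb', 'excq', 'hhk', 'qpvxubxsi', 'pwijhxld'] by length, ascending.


Compute lengths:
  'mguqwt' has length 6
  'djqva' has length 5
  'yppyvyb' has length 7
  'excq' has length 4
  'hhk' has length 3
  'qpvxubxsi' has length 9
  'pwijhxld' has length 8
Lengths in increasing order: 3 < 4 < 5 < 6 < 7 < 8 < 9
Listing the words in that order gives the answer.
Final answer: ['hhk', 'excq', 'djqva', 'mguqwt', 'yppyvyb', 'pwijhxld', 'qpvxubxsi']


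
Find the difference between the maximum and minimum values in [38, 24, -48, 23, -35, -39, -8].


Maximum value: 38
Minimum value: -48
Range = 38 - (-48) = 86
Final answer: 86


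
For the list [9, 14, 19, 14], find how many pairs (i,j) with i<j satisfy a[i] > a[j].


For each element, count the later elements that are smaller than it:
  9 (index 0): smaller elements after it = [] -> 0
  14 (index 1): smaller elements after it = [] -> 0
  19 (index 2): smaller elements after it = [14] -> 1
Total inversions = 0 + 0 + 1 = 1
Final answer: 1


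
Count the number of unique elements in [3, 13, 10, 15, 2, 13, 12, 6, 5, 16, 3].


List all unique values:
Distinct values: [2, 3, 5, 6, 10, 12, 13, 15, 16]
Count = 9
Final answer: 9


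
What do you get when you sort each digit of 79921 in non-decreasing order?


The number 79921 has digits: 7, 9, 9, 2, 1
Sorted: 1, 2, 7, 9, 9
Joining the sorted digits gives the result.
Final answer: 12799


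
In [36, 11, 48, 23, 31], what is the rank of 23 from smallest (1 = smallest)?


Sort ascending: [11, 23, 31, 36, 48]
Find 23 in the sorted list.
23 is at position 2 (1-indexed).
Final answer: 2


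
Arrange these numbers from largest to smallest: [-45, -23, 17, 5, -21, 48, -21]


Original list: [-45, -23, 17, 5, -21, 48, -21]
Repeatedly take the largest remaining element:
  Remaining [-45, -23, 17, 5, -21, 48, -21] -> largest is 48
  Remaining [-45, -23, 17, 5, -21, -21] -> largest is 17
  Remaining [-45, -23, 5, -21, -21] -> largest is 5
  Remaining [-45, -23, -21, -21] -> largest is -21
  Remaining [-45, -23, -21] -> largest is -21
  Remaining [-45, -23] -> largest is -23
  Remaining [-45] -> largest is -45
Collecting the picks in order gives the descending list.
Final answer: [48, 17, 5, -21, -21, -23, -45]


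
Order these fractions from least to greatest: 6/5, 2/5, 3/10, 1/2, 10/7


Convert to decimal for comparison:
  6/5 = 1.2
  2/5 = 0.4
  3/10 = 0.3
  1/2 = 0.5
  10/7 = 1.4286
Decimals in increasing order: 0.3 < 0.4 < 0.5 < 1.2 < 1.4286
Writing each back as its fraction gives the sorted order.
Final answer: 3/10, 2/5, 1/2, 6/5, 10/7


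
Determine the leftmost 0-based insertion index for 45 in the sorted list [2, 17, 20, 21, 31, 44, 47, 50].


List is sorted: [2, 17, 20, 21, 31, 44, 47, 50]
We need the leftmost position where 45 can be inserted, i.e. the first index whose element is >= 45 (or the end of the list if none is).
Binary search with low=0, high=8 (0-based indices):
  low=0, high=8, mid=4: a[4]=31 < 45, so low = 5
  low=5, high=8, mid=6: a[6]=47 >= 45, so high = 6
  low=5, high=6, mid=5: a[5]=44 < 45, so low = 6
Now low = high = 6, so the insertion index is 6.
Final answer: 6


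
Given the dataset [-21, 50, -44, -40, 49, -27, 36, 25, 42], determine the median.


First, sort the list: [-44, -40, -27, -21, 25, 36, 42, 49, 50]
The list has 9 elements (odd count).
The middle index is 4 (0-based), and the element there is 25.
Final answer: 25


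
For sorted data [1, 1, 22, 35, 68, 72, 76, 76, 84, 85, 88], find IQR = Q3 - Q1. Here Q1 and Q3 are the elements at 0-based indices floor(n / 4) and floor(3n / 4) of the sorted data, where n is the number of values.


The data has n = 11 elements.
Q1 index = floor(11 / 4) = floor(2.75) = 2; Q3 index = floor(3 * 11 / 4) = floor(8.25) = 8
Q1 = element at index 2 = 22
Q3 = element at index 8 = 84
IQR = 84 - 22 = 62
Final answer: 62


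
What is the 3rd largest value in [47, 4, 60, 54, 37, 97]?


Sort descending: [97, 60, 54, 47, 37, 4]
The 3rd element (1-indexed) is at index 2.
Value = 54
Final answer: 54


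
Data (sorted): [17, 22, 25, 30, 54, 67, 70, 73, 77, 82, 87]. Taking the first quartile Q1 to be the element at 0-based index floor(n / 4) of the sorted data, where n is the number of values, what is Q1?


The list has n = 11 elements.
Q1 index = floor(11 / 4) = floor(2.75) = 2
Counting from index 0 in the sorted data, the element at index 2 is 25.
Final answer: 25


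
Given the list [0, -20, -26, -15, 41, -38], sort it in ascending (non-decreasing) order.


Original list: [0, -20, -26, -15, 41, -38]
Repeatedly take the smallest remaining element:
  Remaining [0, -20, -26, -15, 41, -38] -> smallest is -38
  Remaining [0, -20, -26, -15, 41] -> smallest is -26
  Remaining [0, -20, -15, 41] -> smallest is -20
  Remaining [0, -15, 41] -> smallest is -15
  Remaining [0, 41] -> smallest is 0
  Remaining [41] -> smallest is 41
Collecting the picks in order gives the sorted list.
Final answer: [-38, -26, -20, -15, 0, 41]


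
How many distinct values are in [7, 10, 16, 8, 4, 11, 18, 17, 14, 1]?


List all unique values:
Distinct values: [1, 4, 7, 8, 10, 11, 14, 16, 17, 18]
Count = 10
Final answer: 10


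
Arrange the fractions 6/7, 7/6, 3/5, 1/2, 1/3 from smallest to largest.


Convert to decimal for comparison:
  6/7 = 0.8571
  7/6 = 1.1667
  3/5 = 0.6
  1/2 = 0.5
  1/3 = 0.3333
Decimals in increasing order: 0.3333 < 0.5 < 0.6 < 0.8571 < 1.1667
Writing each back as its fraction gives the sorted order.
Final answer: 1/3, 1/2, 3/5, 6/7, 7/6


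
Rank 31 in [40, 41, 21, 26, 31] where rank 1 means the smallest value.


Sort ascending: [21, 26, 31, 40, 41]
Find 31 in the sorted list.
31 is at position 3 (1-indexed).
Final answer: 3


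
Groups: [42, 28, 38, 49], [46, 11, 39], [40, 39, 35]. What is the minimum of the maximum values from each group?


Find max of each group:
  Group 1: [42, 28, 38, 49] -> max = 49
  Group 2: [46, 11, 39] -> max = 46
  Group 3: [40, 39, 35] -> max = 40
Maxes: [49, 46, 40]
Minimum of maxes = 40
Final answer: 40


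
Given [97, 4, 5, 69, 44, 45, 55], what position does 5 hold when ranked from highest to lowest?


Sort descending: [97, 69, 55, 45, 44, 5, 4]
Find 5 in the sorted list.
5 is at position 6.
Final answer: 6


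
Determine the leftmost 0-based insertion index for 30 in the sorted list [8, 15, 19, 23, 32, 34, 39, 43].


List is sorted: [8, 15, 19, 23, 32, 34, 39, 43]
We need the leftmost position where 30 can be inserted, i.e. the first index whose element is >= 30 (or the end of the list if none is).
Binary search with low=0, high=8 (0-based indices):
  low=0, high=8, mid=4: a[4]=32 >= 30, so high = 4
  low=0, high=4, mid=2: a[2]=19 < 30, so low = 3
  low=3, high=4, mid=3: a[3]=23 < 30, so low = 4
Now low = high = 4, so the insertion index is 4.
Final answer: 4


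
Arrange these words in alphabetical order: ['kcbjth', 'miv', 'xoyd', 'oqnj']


Compare strings character by character (the first differing letter decides):
  'kcbjth' < 'miv' since 'k' < 'm' at position 1
  'miv' < 'oqnj' since 'm' < 'o' at position 1
  'oqnj' < 'xoyd' since 'o' < 'x' at position 1
Chaining these comparisons gives the alphabetical order.
Final answer: ['kcbjth', 'miv', 'oqnj', 'xoyd']


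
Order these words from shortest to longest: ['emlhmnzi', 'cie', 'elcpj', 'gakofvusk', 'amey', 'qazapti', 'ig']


Compute lengths:
  'emlhmnzi' has length 8
  'cie' has length 3
  'elcpj' has length 5
  'gakofvusk' has length 9
  'amey' has length 4
  'qazapti' has length 7
  'ig' has length 2
Lengths in increasing order: 2 < 3 < 4 < 5 < 7 < 8 < 9
Listing the words in that order gives the answer.
Final answer: ['ig', 'cie', 'amey', 'elcpj', 'qazapti', 'emlhmnzi', 'gakofvusk']


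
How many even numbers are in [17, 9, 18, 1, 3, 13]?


Check each element:
  17 is odd
  9 is odd
  18 is even
  1 is odd
  3 is odd
  13 is odd
Evens: [18]
Count of evens = 1
Final answer: 1


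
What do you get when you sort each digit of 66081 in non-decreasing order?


The number 66081 has digits: 6, 6, 0, 8, 1
Sorted: 0, 1, 6, 6, 8
Joining the sorted digits gives the result.
Final answer: 01668


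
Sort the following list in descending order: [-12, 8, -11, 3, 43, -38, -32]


Original list: [-12, 8, -11, 3, 43, -38, -32]
Repeatedly take the largest remaining element:
  Remaining [-12, 8, -11, 3, 43, -38, -32] -> largest is 43
  Remaining [-12, 8, -11, 3, -38, -32] -> largest is 8
  Remaining [-12, -11, 3, -38, -32] -> largest is 3
  Remaining [-12, -11, -38, -32] -> largest is -11
  Remaining [-12, -38, -32] -> largest is -12
  Remaining [-38, -32] -> largest is -32
  Remaining [-38] -> largest is -38
Collecting the picks in order gives the descending list.
Final answer: [43, 8, 3, -11, -12, -32, -38]


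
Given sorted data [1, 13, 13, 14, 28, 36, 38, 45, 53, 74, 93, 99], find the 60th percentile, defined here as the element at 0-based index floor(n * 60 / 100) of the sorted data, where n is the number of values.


The dataset has n = 12 elements.
Index = floor(12 * 60 / 100) = floor(720 / 100) = floor(7.2) = 7
Counting from index 0 in the sorted data, the element at index 7 is 45.
Final answer: 45


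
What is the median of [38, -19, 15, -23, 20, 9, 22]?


First, sort the list: [-23, -19, 9, 15, 20, 22, 38]
The list has 7 elements (odd count).
The middle index is 3 (0-based), and the element there is 15.
Final answer: 15
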